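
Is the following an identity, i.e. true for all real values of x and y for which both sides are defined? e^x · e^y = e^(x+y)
Claim: e^x · e^y = e^(x+y).
Reasoning: This is the law of exponents for a common base: multiplying powers adds exponents. E.g. from the series, (Σ x^j/j!)(Σ y^k/k!) = Σ_m (Σ_{j+k=m} x^j y^k/(j!k!)) = Σ_m (x+y)^m/m! by the binomial theorem.
So the two sides agree for all real values of x and y for which both sides are defined.

Conclusion: Yes, this is an identity.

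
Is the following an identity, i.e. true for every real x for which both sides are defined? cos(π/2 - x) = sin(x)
Yes, this is an identity.

Claim: cos(π/2 - x) = sin(x).
Reasoning: Use cos(u - v) = cos(u)cos(v) + sin(u)sin(v) with u = π/2, v = x: cos(π/2)cos(x) + sin(π/2)sin(x) = 0·cos(x) + 1·sin(x) = sin(x).
So the two sides agree for every real x for which both sides are defined.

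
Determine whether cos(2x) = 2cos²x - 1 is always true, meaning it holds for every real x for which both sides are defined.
Yes, this is an identity.

Claim: cos(2x) = 2cos²x - 1.
Reasoning: cos(2x) = cos²x - sin²x. Replace sin²x by 1 - cos²x: cos²x - (1 - cos²x) = 2cos²x - 1.
So the two sides agree for every real x for which both sides are defined.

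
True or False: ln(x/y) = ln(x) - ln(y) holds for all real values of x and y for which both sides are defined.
Claim: ln(x/y) = ln(x) - ln(y).
Reasoning: Both sides are simultaneously defined only when x, y > 0. Write x = e^p, y = e^q. Then x/y = e^(p-q), so ln(x/y) = p - q = ln(x) - ln(y).
So the two sides agree for all real values of x and y for which both sides are defined.

Conclusion: True.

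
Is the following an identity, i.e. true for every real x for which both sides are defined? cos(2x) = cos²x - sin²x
Claim: cos(2x) = cos²x - sin²x.
Reasoning: Put y = x in the addition formula cos(x+y) = cos(x)cos(y) - sin(x)sin(y): cos(2x) = cos²x - sin²x.
So the two sides agree for every real x for which both sides are defined.

Conclusion: Yes, this is an identity.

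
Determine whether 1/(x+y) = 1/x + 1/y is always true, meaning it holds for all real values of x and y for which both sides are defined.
Claim: 1/(x+y) = 1/x + 1/y.
Test a specific point where both sides are defined: x = -3, y = 3/2.
LHS = 1/(x+y) ≈ -0.6667
RHS = 1/x + 1/y ≈ 0.3333
Since -0.6667 ≠ 0.3333, the equation fails at this point, so it cannot hold for all real values of x and y for which both sides are defined.
1/x + 1/y = (x+y)/(xy), which is not 1/(x+y).

Conclusion: No, this is NOT an identity.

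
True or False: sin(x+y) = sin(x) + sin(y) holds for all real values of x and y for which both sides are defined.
False.

Claim: sin(x+y) = sin(x) + sin(y).
Test a specific point where both sides are defined: x = π/4, y = π/2.
LHS = sin(x+y) ≈ 0.7071
RHS = sin(x) + sin(y) ≈ 1.7071
Since 0.7071 ≠ 1.7071, the equation fails at this point, so it cannot hold for all real values of x and y for which both sides are defined.
The correct expansion is sin(x+y) = sin(x)cos(y) + cos(x)sin(y); sine is not additive.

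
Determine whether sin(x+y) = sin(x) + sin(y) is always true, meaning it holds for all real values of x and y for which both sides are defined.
Claim: sin(x+y) = sin(x) + sin(y).
Test a specific point where both sides are defined: x = 3π/4, y = π/6.
LHS = sin(x+y) ≈ 0.2588
RHS = sin(x) + sin(y) ≈ 1.2071
Since 0.2588 ≠ 1.2071, the equation fails at this point, so it cannot hold for all real values of x and y for which both sides are defined.
The correct expansion is sin(x+y) = sin(x)cos(y) + cos(x)sin(y); sine is not additive.

Conclusion: No, this is NOT an identity.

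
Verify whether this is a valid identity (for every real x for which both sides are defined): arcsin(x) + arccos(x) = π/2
Yes, this is an identity.

Claim: arcsin(x) + arccos(x) = π/2.
Reasoning: Both sides are defined for -1 ≤ x ≤ 1. Let θ = arcsin(x), so sin θ = x and θ ∈ [-π/2, π/2]. Then cos(π/2 - θ) = sin θ = x and π/2 - θ ∈ [0, π], which is exactly the range of arccos, so arccos(x) = π/2 - θ. Adding: arcsin(x) + arccos(x) = θ + (π/2 - θ) = π/2.
So the two sides agree for every real x for which both sides are defined.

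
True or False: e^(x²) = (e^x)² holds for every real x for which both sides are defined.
Claim: e^(x²) = (e^x)².
Test a specific point where both sides are defined: x = -1.
LHS = e^(x²) ≈ 2.7183
RHS = (e^x)² ≈ 0.1353
Since 2.7183 ≠ 0.1353, the equation fails at this point, so it cannot hold for every real x for which both sides are defined.
(e^x)² = e^(2x), and 2x ≠ x² in general.

Conclusion: False.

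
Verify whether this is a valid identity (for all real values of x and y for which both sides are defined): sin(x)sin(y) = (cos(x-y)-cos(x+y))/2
Claim: sin(x)sin(y) = (cos(x-y)-cos(x+y))/2.
Reasoning: cos(x-y) = cos(x)cos(y) + sin(x)sin(y) and cos(x+y) = cos(x)cos(y) - sin(x)sin(y). Subtracting, cos(x-y) - cos(x+y) = 2sin(x)sin(y); divide by 2.
So the two sides agree for all real values of x and y for which both sides are defined.

Conclusion: Yes, this is an identity.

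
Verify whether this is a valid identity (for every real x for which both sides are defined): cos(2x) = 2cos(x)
No, this is NOT an identity.

Claim: cos(2x) = 2cos(x).
Test a specific point where both sides are defined: x = -π/3.
LHS = cos(2x) ≈ -0.5000
RHS = 2cos(x) ≈ 1.0000
Since -0.5000 ≠ 1.0000, the equation fails at this point, so it cannot hold for every real x for which both sides are defined.
The correct double-angle formula is cos(2x) = cos²x - sin²x.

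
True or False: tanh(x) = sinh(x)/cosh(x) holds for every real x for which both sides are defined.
Claim: tanh(x) = sinh(x)/cosh(x).
Reasoning: tanh(x) is defined as sinh(x)/cosh(x) = (e^x - e^-x)/(e^x + e^-x); cosh(x) ≥ 1 is never zero, so this holds for every real x.
So the two sides agree for every real x for which both sides are defined.

Conclusion: True.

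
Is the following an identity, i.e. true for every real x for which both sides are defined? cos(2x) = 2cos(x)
No, this is NOT an identity.

Claim: cos(2x) = 2cos(x).
Test a specific point where both sides are defined: x = π/3.
LHS = cos(2x) ≈ -0.5000
RHS = 2cos(x) ≈ 1.0000
Since -0.5000 ≠ 1.0000, the equation fails at this point, so it cannot hold for every real x for which both sides are defined.
The correct double-angle formula is cos(2x) = cos²x - sin²x.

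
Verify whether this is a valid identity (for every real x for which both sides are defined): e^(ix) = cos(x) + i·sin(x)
Claim: e^(ix) = cos(x) + i·sin(x).
Reasoning: Euler's formula. Expand e^(ix) = Σ (ix)^k / k!. Since i² = -1, the even-k terms are Σ (-1)^m x^(2m)/(2m)! = cos(x) and the odd-k terms are i · Σ (-1)^m x^(2m+1)/(2m+1)! = i·sin(x).
So the two sides agree for every real x for which both sides are defined.

Conclusion: Yes, this is an identity.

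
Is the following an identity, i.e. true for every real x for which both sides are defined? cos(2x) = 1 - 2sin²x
Claim: cos(2x) = 1 - 2sin²x.
Reasoning: cos(2x) = cos²x - sin²x. Replace cos²x by 1 - sin²x: (1 - sin²x) - sin²x = 1 - 2sin²x.
So the two sides agree for every real x for which both sides are defined.

Conclusion: Yes, this is an identity.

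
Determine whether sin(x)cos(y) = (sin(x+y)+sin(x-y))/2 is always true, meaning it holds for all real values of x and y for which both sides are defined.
Claim: sin(x)cos(y) = (sin(x+y)+sin(x-y))/2.
Reasoning: sin(x+y) = sin(x)cos(y) + cos(x)sin(y) and sin(x-y) = sin(x)cos(y) - cos(x)sin(y). Adding, sin(x+y) + sin(x-y) = 2sin(x)cos(y); divide by 2.
So the two sides agree for all real values of x and y for which both sides are defined.

Conclusion: Yes, this is an identity.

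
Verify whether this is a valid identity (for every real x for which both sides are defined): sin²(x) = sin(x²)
No, this is NOT an identity.

Claim: sin²(x) = sin(x²).
Test a specific point where both sides are defined: x = 3π/4.
LHS = sin²(x) ≈ 0.5000
RHS = sin(x²) ≈ -0.6680
Since 0.5000 ≠ -0.6680, the equation fails at this point, so it cannot hold for every real x for which both sides are defined.
sin²(x) means (sin x)², squaring the output; sin(x²) squares the input. These are different functions.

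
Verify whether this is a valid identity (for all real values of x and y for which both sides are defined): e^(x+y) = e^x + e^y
Claim: e^(x+y) = e^x + e^y.
Test a specific point where both sides are defined: x = 1/2, y = 5.
LHS = e^(x+y) ≈ 244.6919
RHS = e^x + e^y ≈ 150.0619
Since 244.6919 ≠ 150.0619, the equation fails at this point, so it cannot hold for all real values of x and y for which both sides are defined.
The correct rule is e^(x+y) = e^x · e^y (a product, not a sum).

Conclusion: No, this is NOT an identity.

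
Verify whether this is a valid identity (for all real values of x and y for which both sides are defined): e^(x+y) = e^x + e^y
No, this is NOT an identity.

Claim: e^(x+y) = e^x + e^y.
Test a specific point where both sides are defined: x = 5, y = 1/2.
LHS = e^(x+y) ≈ 244.6919
RHS = e^x + e^y ≈ 150.0619
Since 244.6919 ≠ 150.0619, the equation fails at this point, so it cannot hold for all real values of x and y for which both sides are defined.
The correct rule is e^(x+y) = e^x · e^y (a product, not a sum).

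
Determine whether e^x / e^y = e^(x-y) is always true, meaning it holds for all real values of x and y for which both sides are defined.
Yes, this is an identity.

Claim: e^x / e^y = e^(x-y).
Reasoning: 1/e^y = e^(-y), so e^x / e^y = e^x · e^(-y) = e^(x + (-y)) = e^(x-y) by the product rule for exponents.
So the two sides agree for all real values of x and y for which both sides are defined.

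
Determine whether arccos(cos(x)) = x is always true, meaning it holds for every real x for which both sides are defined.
No, this is NOT an identity.

Claim: arccos(cos(x)) = x.
Test a specific point where both sides are defined: x = -π/4.
LHS = arccos(cos(x)) ≈ 0.7854
RHS = x ≈ -0.7854
Since 0.7854 ≠ -0.7854, the equation fails at this point, so it cannot hold for every real x for which both sides are defined.
arccos only returns values in [0, π], so arccos(cos(x)) = x holds only for x in that interval, not for all real x.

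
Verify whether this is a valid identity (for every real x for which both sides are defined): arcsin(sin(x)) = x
Claim: arcsin(sin(x)) = x.
Test a specific point where both sides are defined: x = π.
LHS = arcsin(sin(x)) ≈ 0.0000
RHS = x ≈ 3.1416
Since 0.0000 ≠ 3.1416, the equation fails at this point, so it cannot hold for every real x for which both sides are defined.
arcsin only returns values in [-π/2, π/2], so arcsin(sin(x)) = x holds only for x in that interval, not for all real x.

Conclusion: No, this is NOT an identity.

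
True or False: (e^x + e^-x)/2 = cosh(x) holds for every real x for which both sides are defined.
True.

Claim: (e^x + e^-x)/2 = cosh(x).
Reasoning: This is exactly the definition of the hyperbolic cosine: cosh(x) := (e^x + e^-x)/2.
So the two sides agree for every real x for which both sides are defined.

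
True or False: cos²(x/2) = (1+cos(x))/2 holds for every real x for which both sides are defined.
Claim: cos²(x/2) = (1+cos(x))/2.
Reasoning: Use cos(2θ) = 2cos²θ - 1 with θ = x/2: cos(x) = 2cos²(x/2) - 1. Solving for cos²(x/2) gives (1 + cos(x))/2.
So the two sides agree for every real x for which both sides are defined.

Conclusion: True.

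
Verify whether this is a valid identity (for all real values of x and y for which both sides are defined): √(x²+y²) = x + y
Claim: √(x²+y²) = x + y.
Test a specific point where both sides are defined: x = 1/2, y = 2.
LHS = √(x²+y²) ≈ 2.0616
RHS = x + y ≈ 2.5000
Since 2.0616 ≠ 2.5000, the equation fails at this point, so it cannot hold for all real values of x and y for which both sides are defined.
(x+y)² = x² + 2xy + y², not x² + y², so the square root does not split this way.

Conclusion: No, this is NOT an identity.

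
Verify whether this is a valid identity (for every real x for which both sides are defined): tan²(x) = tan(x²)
No, this is NOT an identity.

Claim: tan²(x) = tan(x²).
Test a specific point where both sides are defined: x = π.
LHS = tan²(x) ≈ 0.0000
RHS = tan(x²) ≈ 0.4767
Since 0.0000 ≠ 0.4767, the equation fails at this point, so it cannot hold for every real x for which both sides are defined.
tan²(x) means (tan x)², squaring the output; tan(x²) squares the input. These are different functions.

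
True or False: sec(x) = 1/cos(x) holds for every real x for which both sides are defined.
True.

Claim: sec(x) = 1/cos(x).
Reasoning: sec(x) is by definition the reciprocal of cos(x), wherever cos(x) ≠ 0.
So the two sides agree for every real x for which both sides are defined.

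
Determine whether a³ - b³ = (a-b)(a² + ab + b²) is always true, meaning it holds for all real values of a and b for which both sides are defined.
Claim: a³ - b³ = (a-b)(a² + ab + b²).
Reasoning: Expand the right side: (a-b)(a² + ab + b²) = a³ + a²b + ab² - a²b - ab² - b³ = a³ - b³ (the middle terms cancel in pairs).
So the two sides agree for all real values of a and b for which both sides are defined.

Conclusion: Yes, this is an identity.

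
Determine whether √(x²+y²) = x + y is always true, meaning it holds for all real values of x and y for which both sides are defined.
No, this is NOT an identity.

Claim: √(x²+y²) = x + y.
Test a specific point where both sides are defined: x = -2, y = 1/2.
LHS = √(x²+y²) ≈ 2.0616
RHS = x + y ≈ -1.5000
Since 2.0616 ≠ -1.5000, the equation fails at this point, so it cannot hold for all real values of x and y for which both sides are defined.
(x+y)² = x² + 2xy + y², not x² + y², so the square root does not split this way.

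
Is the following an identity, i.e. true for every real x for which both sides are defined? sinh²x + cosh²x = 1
Claim: sinh²x + cosh²x = 1.
Test a specific point where both sides are defined: x = -3.
LHS = sinh²x + cosh²x ≈ 201.7156
RHS = 1 ≈ 1.0000
Since 201.7156 ≠ 1.0000, the equation fails at this point, so it cannot hold for every real x for which both sides are defined.
The correct hyperbolic identity is cosh²x - sinh²x = 1 (a difference); the sum sinh²x + cosh²x equals cosh(2x).

Conclusion: No, this is NOT an identity.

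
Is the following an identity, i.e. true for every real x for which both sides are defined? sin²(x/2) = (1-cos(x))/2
Claim: sin²(x/2) = (1-cos(x))/2.
Reasoning: Use cos(2θ) = 1 - 2sin²θ with θ = x/2: cos(x) = 1 - 2sin²(x/2). Solving for sin²(x/2) gives (1 - cos(x))/2.
So the two sides agree for every real x for which both sides are defined.

Conclusion: Yes, this is an identity.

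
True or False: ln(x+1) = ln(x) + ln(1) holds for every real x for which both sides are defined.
False.

Claim: ln(x+1) = ln(x) + ln(1).
Test a specific point where both sides are defined: x = 1/2.
LHS = ln(x+1) ≈ 0.4055
RHS = ln(x) + ln(1) ≈ -0.6931
Since 0.4055 ≠ -0.6931, the equation fails at this point, so it cannot hold for every real x for which both sides are defined.
ln(1) = 0, so the right side is just ln(x), which differs from ln(x+1).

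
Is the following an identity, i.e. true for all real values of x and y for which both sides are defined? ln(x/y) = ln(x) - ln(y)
Yes, this is an identity.

Claim: ln(x/y) = ln(x) - ln(y).
Reasoning: Both sides are simultaneously defined only when x, y > 0. Write x = e^p, y = e^q. Then x/y = e^(p-q), so ln(x/y) = p - q = ln(x) - ln(y).
So the two sides agree for all real values of x and y for which both sides are defined.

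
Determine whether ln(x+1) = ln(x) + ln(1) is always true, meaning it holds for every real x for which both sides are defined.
Claim: ln(x+1) = ln(x) + ln(1).
Test a specific point where both sides are defined: x = 3.
LHS = ln(x+1) ≈ 1.3863
RHS = ln(x) + ln(1) ≈ 1.0986
Since 1.3863 ≠ 1.0986, the equation fails at this point, so it cannot hold for every real x for which both sides are defined.
ln(1) = 0, so the right side is just ln(x), which differs from ln(x+1).

Conclusion: No, this is NOT an identity.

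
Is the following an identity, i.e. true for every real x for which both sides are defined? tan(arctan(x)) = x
Yes, this is an identity.

Claim: tan(arctan(x)) = x.
Reasoning: For every real x, arctan(x) is by definition the angle in (-π/2, π/2) whose tangent equals x. Taking the tangent of that angle returns x.
So the two sides agree for every real x for which both sides are defined.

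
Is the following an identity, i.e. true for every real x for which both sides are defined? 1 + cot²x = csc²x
Claim: 1 + cot²x = csc²x.
Reasoning: Start from sin²x + cos²x = 1 and divide every term by sin²x (allowed wherever cot x and csc x are defined): 1 + cot²x = 1/sin²x = csc²x.
So the two sides agree for every real x for which both sides are defined.

Conclusion: Yes, this is an identity.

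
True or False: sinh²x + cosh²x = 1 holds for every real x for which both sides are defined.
Claim: sinh²x + cosh²x = 1.
Test a specific point where both sides are defined: x = 1/2.
LHS = sinh²x + cosh²x ≈ 1.5431
RHS = 1 ≈ 1.0000
Since 1.5431 ≠ 1.0000, the equation fails at this point, so it cannot hold for every real x for which both sides are defined.
The correct hyperbolic identity is cosh²x - sinh²x = 1 (a difference); the sum sinh²x + cosh²x equals cosh(2x).

Conclusion: False.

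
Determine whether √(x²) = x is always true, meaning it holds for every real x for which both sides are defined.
Claim: √(x²) = x.
Test a specific point where both sides are defined: x = -1.
LHS = √(x²) ≈ 1.0000
RHS = x ≈ -1.0000
Since 1.0000 ≠ -1.0000, the equation fails at this point, so it cannot hold for every real x for which both sides are defined.
√(x²) = |x|, which differs from x whenever x < 0 (both sides are defined for every real x).

Conclusion: No, this is NOT an identity.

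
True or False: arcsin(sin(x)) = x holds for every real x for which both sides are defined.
False.

Claim: arcsin(sin(x)) = x.
Test a specific point where both sides are defined: x = π.
LHS = arcsin(sin(x)) ≈ 0.0000
RHS = x ≈ 3.1416
Since 0.0000 ≠ 3.1416, the equation fails at this point, so it cannot hold for every real x for which both sides are defined.
arcsin only returns values in [-π/2, π/2], so arcsin(sin(x)) = x holds only for x in that interval, not for all real x.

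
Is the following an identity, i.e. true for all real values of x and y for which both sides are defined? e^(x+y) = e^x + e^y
Claim: e^(x+y) = e^x + e^y.
Test a specific point where both sides are defined: x = 1/2, y = 1/2.
LHS = e^(x+y) ≈ 2.7183
RHS = e^x + e^y ≈ 3.2974
Since 2.7183 ≠ 3.2974, the equation fails at this point, so it cannot hold for all real values of x and y for which both sides are defined.
The correct rule is e^(x+y) = e^x · e^y (a product, not a sum).

Conclusion: No, this is NOT an identity.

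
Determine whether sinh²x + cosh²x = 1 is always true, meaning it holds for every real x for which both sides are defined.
No, this is NOT an identity.

Claim: sinh²x + cosh²x = 1.
Test a specific point where both sides are defined: x = 3.
LHS = sinh²x + cosh²x ≈ 201.7156
RHS = 1 ≈ 1.0000
Since 201.7156 ≠ 1.0000, the equation fails at this point, so it cannot hold for every real x for which both sides are defined.
The correct hyperbolic identity is cosh²x - sinh²x = 1 (a difference); the sum sinh²x + cosh²x equals cosh(2x).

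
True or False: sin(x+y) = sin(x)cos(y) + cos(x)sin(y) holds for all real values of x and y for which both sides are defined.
True.

Claim: sin(x+y) = sin(x)cos(y) + cos(x)sin(y).
Reasoning: By Euler's formula e^(i(x+y)) = e^(ix)·e^(iy) = (cos x + i·sin x)(cos y + i·sin y). The imaginary part of the left side is sin(x+y); the imaginary part of the product is sin(x)cos(y) + cos(x)sin(y).
So the two sides agree for all real values of x and y for which both sides are defined.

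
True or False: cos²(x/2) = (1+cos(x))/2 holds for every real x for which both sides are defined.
Claim: cos²(x/2) = (1+cos(x))/2.
Reasoning: Use cos(2θ) = 2cos²θ - 1 with θ = x/2: cos(x) = 2cos²(x/2) - 1. Solving for cos²(x/2) gives (1 + cos(x))/2.
So the two sides agree for every real x for which both sides are defined.

Conclusion: True.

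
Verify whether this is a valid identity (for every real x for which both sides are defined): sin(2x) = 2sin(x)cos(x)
Claim: sin(2x) = 2sin(x)cos(x).
Reasoning: Put y = x in the addition formula sin(x+y) = sin(x)cos(y) + cos(x)sin(y): sin(2x) = sin(x)cos(x) + cos(x)sin(x) = 2sin(x)cos(x).
So the two sides agree for every real x for which both sides are defined.

Conclusion: Yes, this is an identity.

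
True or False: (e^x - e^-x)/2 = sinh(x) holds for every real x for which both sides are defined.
Claim: (e^x - e^-x)/2 = sinh(x).
Reasoning: This is exactly the definition of the hyperbolic sine: sinh(x) := (e^x - e^-x)/2.
So the two sides agree for every real x for which both sides are defined.

Conclusion: True.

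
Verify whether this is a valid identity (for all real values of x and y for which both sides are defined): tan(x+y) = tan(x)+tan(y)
Claim: tan(x+y) = tan(x)+tan(y).
Test a specific point where both sides are defined: x = -π/4, y = π/6.
LHS = tan(x+y) ≈ -0.2679
RHS = tan(x)+tan(y) ≈ -0.4226
Since -0.2679 ≠ -0.4226, the equation fails at this point, so it cannot hold for all real values of x and y for which both sides are defined.
The correct formula is tan(x+y) = (tan(x) + tan(y))/(1 - tan(x)tan(y)).

Conclusion: No, this is NOT an identity.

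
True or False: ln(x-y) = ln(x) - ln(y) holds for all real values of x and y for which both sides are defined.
False.

Claim: ln(x-y) = ln(x) - ln(y).
Test a specific point where both sides are defined: x = 4, y = 1/2.
LHS = ln(x-y) ≈ 1.2528
RHS = ln(x) - ln(y) ≈ 2.0794
Since 1.2528 ≠ 2.0794, the equation fails at this point, so it cannot hold for all real values of x and y for which both sides are defined.
ln(x) - ln(y) = ln(x/y), not ln(x-y).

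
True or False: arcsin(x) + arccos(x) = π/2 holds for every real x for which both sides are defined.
True.

Claim: arcsin(x) + arccos(x) = π/2.
Reasoning: Both sides are defined for -1 ≤ x ≤ 1. Let θ = arcsin(x), so sin θ = x and θ ∈ [-π/2, π/2]. Then cos(π/2 - θ) = sin θ = x and π/2 - θ ∈ [0, π], which is exactly the range of arccos, so arccos(x) = π/2 - θ. Adding: arcsin(x) + arccos(x) = θ + (π/2 - θ) = π/2.
So the two sides agree for every real x for which both sides are defined.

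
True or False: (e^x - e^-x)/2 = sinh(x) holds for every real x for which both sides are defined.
True.

Claim: (e^x - e^-x)/2 = sinh(x).
Reasoning: This is exactly the definition of the hyperbolic sine: sinh(x) := (e^x - e^-x)/2.
So the two sides agree for every real x for which both sides are defined.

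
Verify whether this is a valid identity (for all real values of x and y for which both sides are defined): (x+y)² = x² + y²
Claim: (x+y)² = x² + y².
Test a specific point where both sides are defined: x = 2, y = 1/2.
LHS = (x+y)² ≈ 6.2500
RHS = x² + y² ≈ 4.2500
Since 6.2500 ≠ 4.2500, the equation fails at this point, so it cannot hold for all real values of x and y for which both sides are defined.
The correct expansion is (x+y)² = x² + 2xy + y²; the cross term 2xy is missing.

Conclusion: No, this is NOT an identity.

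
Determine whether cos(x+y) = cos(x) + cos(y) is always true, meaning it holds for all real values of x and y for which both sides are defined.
No, this is NOT an identity.

Claim: cos(x+y) = cos(x) + cos(y).
Test a specific point where both sides are defined: x = -π/4, y = -π/3.
LHS = cos(x+y) ≈ -0.2588
RHS = cos(x) + cos(y) ≈ 1.2071
Since -0.2588 ≠ 1.2071, the equation fails at this point, so it cannot hold for all real values of x and y for which both sides are defined.
The correct expansion is cos(x+y) = cos(x)cos(y) - sin(x)sin(y); cosine is not additive.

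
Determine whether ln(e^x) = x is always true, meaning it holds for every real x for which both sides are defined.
Yes, this is an identity.

Claim: ln(e^x) = x.
Reasoning: ln is the inverse of the exponential: ln(e^x) asks for the exponent p with e^p = e^x, and since e^p is one-to-one that exponent is p = x.
So the two sides agree for every real x for which both sides are defined.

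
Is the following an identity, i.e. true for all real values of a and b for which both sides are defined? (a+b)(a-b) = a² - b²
Yes, this is an identity.

Claim: (a+b)(a-b) = a² - b².
Reasoning: Expand: (a+b)(a-b) = a² - ab + ba - b² = a² - b² (the cross terms cancel).
So the two sides agree for all real values of a and b for which both sides are defined.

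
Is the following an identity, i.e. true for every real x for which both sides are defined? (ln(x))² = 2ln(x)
Claim: (ln(x))² = 2ln(x).
Test a specific point where both sides are defined: x = 1/2.
LHS = (ln(x))² ≈ 0.4805
RHS = 2ln(x) ≈ -1.3863
Since 0.4805 ≠ -1.3863, the equation fails at this point, so it cannot hold for every real x for which both sides are defined.
2ln(x) equals ln(x²), which is not the same as (ln x)².

Conclusion: No, this is NOT an identity.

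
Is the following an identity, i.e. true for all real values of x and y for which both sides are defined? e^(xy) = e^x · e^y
No, this is NOT an identity.

Claim: e^(xy) = e^x · e^y.
Test a specific point where both sides are defined: x = -1, y = 4.
LHS = e^(xy) ≈ 0.0183
RHS = e^x · e^y ≈ 20.0855
Since 0.0183 ≠ 20.0855, the equation fails at this point, so it cannot hold for all real values of x and y for which both sides are defined.
e^x · e^y = e^(x+y), not e^(xy).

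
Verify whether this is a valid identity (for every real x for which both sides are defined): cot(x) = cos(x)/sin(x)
Claim: cot(x) = cos(x)/sin(x).
Reasoning: cot(x) is defined as 1/tan(x) = 1/(sin(x)/cos(x)) = cos(x)/sin(x), wherever sin(x) ≠ 0.
So the two sides agree for every real x for which both sides are defined.

Conclusion: Yes, this is an identity.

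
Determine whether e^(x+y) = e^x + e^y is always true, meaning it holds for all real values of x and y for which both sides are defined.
No, this is NOT an identity.

Claim: e^(x+y) = e^x + e^y.
Test a specific point where both sides are defined: x = 3, y = 4.
LHS = e^(x+y) ≈ 1096.6332
RHS = e^x + e^y ≈ 74.6837
Since 1096.6332 ≠ 74.6837, the equation fails at this point, so it cannot hold for all real values of x and y for which both sides are defined.
The correct rule is e^(x+y) = e^x · e^y (a product, not a sum).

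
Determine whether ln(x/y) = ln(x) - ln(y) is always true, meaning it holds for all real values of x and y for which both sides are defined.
Claim: ln(x/y) = ln(x) - ln(y).
Reasoning: Both sides are simultaneously defined only when x, y > 0. Write x = e^p, y = e^q. Then x/y = e^(p-q), so ln(x/y) = p - q = ln(x) - ln(y).
So the two sides agree for all real values of x and y for which both sides are defined.

Conclusion: Yes, this is an identity.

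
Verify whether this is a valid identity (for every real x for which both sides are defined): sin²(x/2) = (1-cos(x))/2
Yes, this is an identity.

Claim: sin²(x/2) = (1-cos(x))/2.
Reasoning: Use cos(2θ) = 1 - 2sin²θ with θ = x/2: cos(x) = 1 - 2sin²(x/2). Solving for sin²(x/2) gives (1 - cos(x))/2.
So the two sides agree for every real x for which both sides are defined.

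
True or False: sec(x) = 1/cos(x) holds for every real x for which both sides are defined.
True.

Claim: sec(x) = 1/cos(x).
Reasoning: sec(x) is by definition the reciprocal of cos(x), wherever cos(x) ≠ 0.
So the two sides agree for every real x for which both sides are defined.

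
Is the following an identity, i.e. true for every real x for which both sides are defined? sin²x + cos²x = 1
Yes, this is an identity.

Claim: sin²x + cos²x = 1.
Reasoning: The point (cos x, sin x) lies on the unit circle X² + Y² = 1, so cos²x + sin²x = 1 for every real x.
So the two sides agree for every real x for which both sides are defined.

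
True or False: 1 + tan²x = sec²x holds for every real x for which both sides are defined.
True.

Claim: 1 + tan²x = sec²x.
Reasoning: Start from sin²x + cos²x = 1 and divide every term by cos²x (allowed wherever tan x and sec x are defined): tan²x + 1 = 1/cos²x = sec²x.
So the two sides agree for every real x for which both sides are defined.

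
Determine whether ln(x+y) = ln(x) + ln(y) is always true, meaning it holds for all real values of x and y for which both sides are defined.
Claim: ln(x+y) = ln(x) + ln(y).
Test a specific point where both sides are defined: x = 5, y = 3/2.
LHS = ln(x+y) ≈ 1.8718
RHS = ln(x) + ln(y) ≈ 2.0149
Since 1.8718 ≠ 2.0149, the equation fails at this point, so it cannot hold for all real values of x and y for which both sides are defined.
ln(x) + ln(y) = ln(xy), not ln(x+y).

Conclusion: No, this is NOT an identity.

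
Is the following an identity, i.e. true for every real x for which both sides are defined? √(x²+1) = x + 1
Claim: √(x²+1) = x + 1.
Test a specific point where both sides are defined: x = 5.
LHS = √(x²+1) ≈ 5.0990
RHS = x + 1 ≈ 6.0000
Since 5.0990 ≠ 6.0000, the equation fails at this point, so it cannot hold for every real x for which both sides are defined.
(x+1)² = x² + 2x + 1 ≠ x² + 1 unless x = 0.

Conclusion: No, this is NOT an identity.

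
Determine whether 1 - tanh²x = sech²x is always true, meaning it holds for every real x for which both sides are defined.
Yes, this is an identity.

Claim: 1 - tanh²x = sech²x.
Reasoning: Divide cosh²x - sinh²x = 1 through by cosh²x (never zero): 1 - tanh²x = 1/cosh²x = sech²x.
So the two sides agree for every real x for which both sides are defined.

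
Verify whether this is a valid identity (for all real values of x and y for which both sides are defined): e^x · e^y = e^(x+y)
Yes, this is an identity.

Claim: e^x · e^y = e^(x+y).
Reasoning: This is the law of exponents for a common base: multiplying powers adds exponents. E.g. from the series, (Σ x^j/j!)(Σ y^k/k!) = Σ_m (Σ_{j+k=m} x^j y^k/(j!k!)) = Σ_m (x+y)^m/m! by the binomial theorem.
So the two sides agree for all real values of x and y for which both sides are defined.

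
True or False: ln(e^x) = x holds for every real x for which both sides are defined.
Claim: ln(e^x) = x.
Reasoning: ln is the inverse of the exponential: ln(e^x) asks for the exponent p with e^p = e^x, and since e^p is one-to-one that exponent is p = x.
So the two sides agree for every real x for which both sides are defined.

Conclusion: True.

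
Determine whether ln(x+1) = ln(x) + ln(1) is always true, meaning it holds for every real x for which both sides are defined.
No, this is NOT an identity.

Claim: ln(x+1) = ln(x) + ln(1).
Test a specific point where both sides are defined: x = 4.
LHS = ln(x+1) ≈ 1.6094
RHS = ln(x) + ln(1) ≈ 1.3863
Since 1.6094 ≠ 1.3863, the equation fails at this point, so it cannot hold for every real x for which both sides are defined.
ln(1) = 0, so the right side is just ln(x), which differs from ln(x+1).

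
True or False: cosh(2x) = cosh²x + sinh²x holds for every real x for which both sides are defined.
True.

Claim: cosh(2x) = cosh²x + sinh²x.
Reasoning: cosh²x = (e^(2x) + 2 + e^(-2x))/4 and sinh²x = (e^(2x) - 2 + e^(-2x))/4. Adding gives (2e^(2x) + 2e^(-2x))/4 = (e^(2x) + e^(-2x))/2 = cosh(2x).
So the two sides agree for every real x for which both sides are defined.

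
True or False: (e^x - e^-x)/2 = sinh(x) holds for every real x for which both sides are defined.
True.

Claim: (e^x - e^-x)/2 = sinh(x).
Reasoning: This is exactly the definition of the hyperbolic sine: sinh(x) := (e^x - e^-x)/2.
So the two sides agree for every real x for which both sides are defined.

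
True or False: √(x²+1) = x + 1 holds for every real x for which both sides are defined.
False.

Claim: √(x²+1) = x + 1.
Test a specific point where both sides are defined: x = 2.
LHS = √(x²+1) ≈ 2.2361
RHS = x + 1 ≈ 3.0000
Since 2.2361 ≠ 3.0000, the equation fails at this point, so it cannot hold for every real x for which both sides are defined.
(x+1)² = x² + 2x + 1 ≠ x² + 1 unless x = 0.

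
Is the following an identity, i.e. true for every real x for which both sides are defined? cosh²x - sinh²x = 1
Yes, this is an identity.

Claim: cosh²x - sinh²x = 1.
Reasoning: With cosh(x) = (e^x + e^-x)/2 and sinh(x) = (e^x - e^-x)/2: cosh²x = (e^(2x) + 2 + e^(-2x))/4 and sinh²x = (e^(2x) - 2 + e^(-2x))/4. Subtracting leaves 4/4 = 1.
So the two sides agree for every real x for which both sides are defined.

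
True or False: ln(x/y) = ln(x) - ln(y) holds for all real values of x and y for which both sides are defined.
Claim: ln(x/y) = ln(x) - ln(y).
Reasoning: Both sides are simultaneously defined only when x, y > 0. Write x = e^p, y = e^q. Then x/y = e^(p-q), so ln(x/y) = p - q = ln(x) - ln(y).
So the two sides agree for all real values of x and y for which both sides are defined.

Conclusion: True.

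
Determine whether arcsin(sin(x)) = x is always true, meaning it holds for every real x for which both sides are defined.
Claim: arcsin(sin(x)) = x.
Test a specific point where both sides are defined: x = 3π/4.
LHS = arcsin(sin(x)) ≈ 0.7854
RHS = x ≈ 2.3562
Since 0.7854 ≠ 2.3562, the equation fails at this point, so it cannot hold for every real x for which both sides are defined.
arcsin only returns values in [-π/2, π/2], so arcsin(sin(x)) = x holds only for x in that interval, not for all real x.

Conclusion: No, this is NOT an identity.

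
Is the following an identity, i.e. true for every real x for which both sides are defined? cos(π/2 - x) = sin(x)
Claim: cos(π/2 - x) = sin(x).
Reasoning: Use cos(u - v) = cos(u)cos(v) + sin(u)sin(v) with u = π/2, v = x: cos(π/2)cos(x) + sin(π/2)sin(x) = 0·cos(x) + 1·sin(x) = sin(x).
So the two sides agree for every real x for which both sides are defined.

Conclusion: Yes, this is an identity.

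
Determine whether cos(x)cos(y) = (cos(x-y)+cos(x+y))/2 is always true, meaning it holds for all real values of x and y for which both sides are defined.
Claim: cos(x)cos(y) = (cos(x-y)+cos(x+y))/2.
Reasoning: cos(x-y) = cos(x)cos(y) + sin(x)sin(y) and cos(x+y) = cos(x)cos(y) - sin(x)sin(y). Adding, cos(x-y) + cos(x+y) = 2cos(x)cos(y); divide by 2.
So the two sides agree for all real values of x and y for which both sides are defined.

Conclusion: Yes, this is an identity.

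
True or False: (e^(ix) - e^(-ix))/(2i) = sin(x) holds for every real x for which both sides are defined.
True.

Claim: (e^(ix) - e^(-ix))/(2i) = sin(x).
Reasoning: By Euler's formula e^(ix) = cos(x) + i·sin(x) and e^(-ix) = cos(x) - i·sin(x). Subtracting cancels the cosine terms: e^(ix) - e^(-ix) = 2i·sin(x); divide by 2i.
So the two sides agree for every real x for which both sides are defined.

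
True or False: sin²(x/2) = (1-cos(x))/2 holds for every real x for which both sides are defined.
True.

Claim: sin²(x/2) = (1-cos(x))/2.
Reasoning: Use cos(2θ) = 1 - 2sin²θ with θ = x/2: cos(x) = 1 - 2sin²(x/2). Solving for sin²(x/2) gives (1 - cos(x))/2.
So the two sides agree for every real x for which both sides are defined.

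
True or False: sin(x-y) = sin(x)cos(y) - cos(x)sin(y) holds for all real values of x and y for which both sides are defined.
True.

Claim: sin(x-y) = sin(x)cos(y) - cos(x)sin(y).
Reasoning: Replace y by -y in sin(x+y) = sin(x)cos(y) + cos(x)sin(y) and use cos(-y) = cos(y), sin(-y) = -sin(y): sin(x-y) = sin(x)cos(y) - cos(x)sin(y).
So the two sides agree for all real values of x and y for which both sides are defined.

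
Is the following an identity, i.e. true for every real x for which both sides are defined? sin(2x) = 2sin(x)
No, this is NOT an identity.

Claim: sin(2x) = 2sin(x).
Test a specific point where both sides are defined: x = -π/6.
LHS = sin(2x) ≈ -0.8660
RHS = 2sin(x) ≈ -1.0000
Since -0.8660 ≠ -1.0000, the equation fails at this point, so it cannot hold for every real x for which both sides are defined.
The correct double-angle formula is sin(2x) = 2sin(x)cos(x).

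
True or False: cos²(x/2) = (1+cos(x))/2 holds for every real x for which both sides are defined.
True.

Claim: cos²(x/2) = (1+cos(x))/2.
Reasoning: Use cos(2θ) = 2cos²θ - 1 with θ = x/2: cos(x) = 2cos²(x/2) - 1. Solving for cos²(x/2) gives (1 + cos(x))/2.
So the two sides agree for every real x for which both sides are defined.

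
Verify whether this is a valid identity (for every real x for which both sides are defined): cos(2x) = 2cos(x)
No, this is NOT an identity.

Claim: cos(2x) = 2cos(x).
Test a specific point where both sides are defined: x = -π/3.
LHS = cos(2x) ≈ -0.5000
RHS = 2cos(x) ≈ 1.0000
Since -0.5000 ≠ 1.0000, the equation fails at this point, so it cannot hold for every real x for which both sides are defined.
The correct double-angle formula is cos(2x) = cos²x - sin²x.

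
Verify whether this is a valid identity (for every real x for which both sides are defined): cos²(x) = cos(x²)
No, this is NOT an identity.

Claim: cos²(x) = cos(x²).
Test a specific point where both sides are defined: x = 2π/3.
LHS = cos²(x) ≈ 0.2500
RHS = cos(x²) ≈ -0.3202
Since 0.2500 ≠ -0.3202, the equation fails at this point, so it cannot hold for every real x for which both sides are defined.
cos²(x) means (cos x)², squaring the output; cos(x²) squares the input. These are different functions.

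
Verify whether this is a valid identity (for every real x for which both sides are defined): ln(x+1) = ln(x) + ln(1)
Claim: ln(x+1) = ln(x) + ln(1).
Test a specific point where both sides are defined: x = 2.
LHS = ln(x+1) ≈ 1.0986
RHS = ln(x) + ln(1) ≈ 0.6931
Since 1.0986 ≠ 0.6931, the equation fails at this point, so it cannot hold for every real x for which both sides are defined.
ln(1) = 0, so the right side is just ln(x), which differs from ln(x+1).

Conclusion: No, this is NOT an identity.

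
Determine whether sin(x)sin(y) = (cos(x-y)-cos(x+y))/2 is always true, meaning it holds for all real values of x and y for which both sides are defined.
Yes, this is an identity.

Claim: sin(x)sin(y) = (cos(x-y)-cos(x+y))/2.
Reasoning: cos(x-y) = cos(x)cos(y) + sin(x)sin(y) and cos(x+y) = cos(x)cos(y) - sin(x)sin(y). Subtracting, cos(x-y) - cos(x+y) = 2sin(x)sin(y); divide by 2.
So the two sides agree for all real values of x and y for which both sides are defined.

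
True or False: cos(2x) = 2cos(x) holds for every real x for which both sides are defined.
False.

Claim: cos(2x) = 2cos(x).
Test a specific point where both sides are defined: x = π/4.
LHS = cos(2x) ≈ 0.0000
RHS = 2cos(x) ≈ 1.4142
Since 0.0000 ≠ 1.4142, the equation fails at this point, so it cannot hold for every real x for which both sides are defined.
The correct double-angle formula is cos(2x) = cos²x - sin²x.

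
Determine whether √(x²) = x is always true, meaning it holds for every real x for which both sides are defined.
No, this is NOT an identity.

Claim: √(x²) = x.
Test a specific point where both sides are defined: x = -3.
LHS = √(x²) ≈ 3.0000
RHS = x ≈ -3.0000
Since 3.0000 ≠ -3.0000, the equation fails at this point, so it cannot hold for every real x for which both sides are defined.
√(x²) = |x|, which differs from x whenever x < 0 (both sides are defined for every real x).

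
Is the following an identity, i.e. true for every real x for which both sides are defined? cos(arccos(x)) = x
Yes, this is an identity.

Claim: cos(arccos(x)) = x.
Reasoning: For -1 ≤ x ≤ 1 (where arccos is defined), arccos(x) is by definition an angle whose cosine equals x. Taking the cosine of that angle returns x. (Note the other order, arccos(cos x) = x, is NOT an identity.)
So the two sides agree for every real x for which both sides are defined.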